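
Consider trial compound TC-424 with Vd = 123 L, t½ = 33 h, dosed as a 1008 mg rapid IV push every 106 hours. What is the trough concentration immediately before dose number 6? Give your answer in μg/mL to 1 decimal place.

f = (1/2)^(τ/t½) = (1/2)^(106/33) ≈ 0.1079.
C₀ = D/Vd = 1008/123 ≈ 8.195 μg/mL.
Before the 6th dose, 5 doses have been given. Superposition: Cmin = C₀·(f + f² + … + f^5).
≈ 8.195 × (0.1079 + 0.0116 + 0.0013 + 0.0001 + 0.0000) ≈ 8.195 × 0.1209 ≈ 0.991 μg/mL.

1.0 μg/mL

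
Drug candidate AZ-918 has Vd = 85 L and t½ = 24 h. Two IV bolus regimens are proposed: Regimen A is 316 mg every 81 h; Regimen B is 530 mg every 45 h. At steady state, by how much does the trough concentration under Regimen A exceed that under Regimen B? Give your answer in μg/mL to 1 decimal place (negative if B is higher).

-1.9 μg/mL

Regimen A: f = (1/2)^(81/24) ≈ 0.0964; Cmin,ss = (316/85)·f/(1−f) ≈ 0.397 μg/mL.
Regimen B: f = (1/2)^(45/24) ≈ 0.2726; Cmin,ss = (530/85)·f/(1−f) ≈ 2.337 μg/mL.
Difference ≈ 0.397 − 2.337 ≈ -1.940 μg/mL.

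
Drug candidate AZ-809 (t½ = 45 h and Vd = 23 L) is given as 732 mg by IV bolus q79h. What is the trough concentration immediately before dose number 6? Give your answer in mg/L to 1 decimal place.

13.4 mg/L

f = (1/2)^(τ/t½) = (1/2)^(79/45) ≈ 0.2962.
C₀ = D/Vd = 732/23 ≈ 31.826 mg/L.
Before the 6th dose, 5 doses have been given. Superposition: Cmin = C₀·(f + f² + … + f^5).
≈ 31.826 × (0.2962 + 0.0877 + 0.0260 + 0.0077 + 0.0023) ≈ 31.826 × 0.4199 ≈ 13.364 mg/L.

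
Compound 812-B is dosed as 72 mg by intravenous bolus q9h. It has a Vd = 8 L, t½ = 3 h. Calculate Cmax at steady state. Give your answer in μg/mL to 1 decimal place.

The dosing interval is 3 half-lives, so f = 2^(−3) = 0.125.
At steady state, R = 1/(1 − 0.125) = 8/7.
Single-dose peak C₀ = D/Vd = 72/8 = 9 μg/mL.
Steady-state peak Cmax,ss = C₀·R = 9 × 8/7 ≈ 10.286 μg/mL.

10.3 μg/mL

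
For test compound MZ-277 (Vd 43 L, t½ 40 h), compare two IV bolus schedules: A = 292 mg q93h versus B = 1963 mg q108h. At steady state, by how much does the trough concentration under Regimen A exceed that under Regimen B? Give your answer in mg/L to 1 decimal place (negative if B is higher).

-6.6 mg/L

Regimen A: f = (1/2)^(93/40) ≈ 0.1996; Cmin,ss = (292/43)·f/(1−f) ≈ 1.693 mg/L.
Regimen B: f = (1/2)^(108/40) ≈ 0.1539; Cmin,ss = (1963/43)·f/(1−f) ≈ 8.304 mg/L.
Difference ≈ 1.693 − 8.304 ≈ -6.611 mg/L.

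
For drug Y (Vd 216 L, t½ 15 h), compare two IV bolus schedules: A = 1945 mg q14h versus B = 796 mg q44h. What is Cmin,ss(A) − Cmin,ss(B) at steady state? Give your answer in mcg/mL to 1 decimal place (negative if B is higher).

9.3 mcg/mL

Regimen A: f = (1/2)^(14/15) ≈ 0.5236; Cmin,ss = (1945/216)·f/(1−f) ≈ 9.897 mcg/mL.
Regimen B: f = (1/2)^(44/15) ≈ 0.1309; Cmin,ss = (796/216)·f/(1−f) ≈ 0.555 mcg/mL.
Difference ≈ 9.897 − 0.555 ≈ 9.342 mcg/mL.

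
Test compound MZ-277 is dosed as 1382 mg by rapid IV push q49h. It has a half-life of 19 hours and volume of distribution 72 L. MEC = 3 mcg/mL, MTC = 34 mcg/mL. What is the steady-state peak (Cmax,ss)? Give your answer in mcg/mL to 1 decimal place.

23.1 mcg/mL

τ/t½ = 49/19 ≈ 2.5789, so fraction remaining f = (1/2)^(49/19) ≈ 0.1674.
At steady state, accumulation factor R = 1/(1 − e^(−kτ)) ≈ 1.2011.
Single-dose peak C₀ = D/Vd = 1382/72 ≈ 19.194 mcg/mL.
Steady-state peak Cmax,ss = C₀·R ≈ 19.194 × 1.2011 ≈ 23.054 mcg/mL.
Peak 23.1 mcg/mL vs MTC 34 mcg/mL: below toxic threshold.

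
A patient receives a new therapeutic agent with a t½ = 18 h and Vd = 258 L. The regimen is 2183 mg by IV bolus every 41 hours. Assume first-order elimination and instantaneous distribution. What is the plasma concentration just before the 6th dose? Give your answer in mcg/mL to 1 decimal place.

f = (1/2)^(τ/t½) = (1/2)^(41/18) ≈ 0.2062.
C₀ = D/Vd = 2183/258 ≈ 8.461 mcg/mL.
Before the 6th dose, 5 doses have been given. Superposition: Cmin = C₀·(f + f² + … + f^5).
≈ 8.461 × (0.2062 + 0.0425 + 0.0088 + 0.0018 + 0.0004) ≈ 8.461 × 0.2597 ≈ 2.197 mcg/mL.

2.2 mcg/mL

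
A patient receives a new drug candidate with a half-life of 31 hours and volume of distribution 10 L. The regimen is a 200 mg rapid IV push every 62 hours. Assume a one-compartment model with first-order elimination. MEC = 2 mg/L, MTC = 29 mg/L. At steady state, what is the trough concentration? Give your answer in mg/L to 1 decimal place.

The dosing interval is 2 half-lives, so f = 2^(−2) = 0.25.
At steady state, R = 1/(1 − 0.25) = 4/3.
Single-dose peak C₀ = D/Vd = 200/10 = 20 mg/L.
Steady-state peak Cmax,ss = C₀·R = 20 × 4/3 ≈ 26.667 mg/L.
Steady-state trough Cmin,ss = Cmax,ss·f ≈ 26.667 × 0.25 ≈ 6.667 mg/L.
Trough 6.7 mg/L vs MEC 2 mg/L: adequate.

6.7 mg/L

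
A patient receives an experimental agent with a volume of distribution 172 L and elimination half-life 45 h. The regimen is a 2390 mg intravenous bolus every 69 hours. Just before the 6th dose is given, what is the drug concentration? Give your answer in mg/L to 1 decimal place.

7.3 mg/L

f = (1/2)^(τ/t½) = (1/2)^(69/45) ≈ 0.3455.
C₀ = D/Vd = 2390/172 ≈ 13.895 mg/L.
Before the 6th dose, 5 doses have been given. Superposition: Cmin = C₀·(f + f² + … + f^5).
≈ 13.895 × (0.3455 + 0.1194 + 0.0412 + 0.0142 + 0.0049) ≈ 13.895 × 0.5252 ≈ 7.298 mg/L.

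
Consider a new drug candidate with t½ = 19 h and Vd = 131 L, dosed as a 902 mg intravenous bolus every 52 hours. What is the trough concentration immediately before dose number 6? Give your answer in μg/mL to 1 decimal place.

f = (1/2)^(τ/t½) = (1/2)^(52/19) ≈ 0.1500.
C₀ = D/Vd = 902/131 ≈ 6.885 μg/mL.
Before the 6th dose, 5 doses have been given. Superposition: Cmin = C₀·(f + f² + … + f^5).
≈ 6.885 × (0.1500 + 0.0225 + 0.0034 + 0.0005 + 0.0001) ≈ 6.885 × 0.1765 ≈ 1.215 μg/mL.

1.2 μg/mL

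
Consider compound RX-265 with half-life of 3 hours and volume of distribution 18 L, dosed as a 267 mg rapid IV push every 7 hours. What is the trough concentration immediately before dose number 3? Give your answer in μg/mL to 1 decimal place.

3.5 μg/mL

f = (1/2)^(τ/t½) = (1/2)^(7/3) ≈ 0.1984.
C₀ = D/Vd = 267/18 ≈ 14.833 μg/mL.
Before the 3rd dose, 2 doses have been given. Superposition: Cmin = C₀·(f + f²).
≈ 14.833 × (0.1984 + 0.0394) ≈ 14.833 × 0.2378 ≈ 3.527 μg/mL.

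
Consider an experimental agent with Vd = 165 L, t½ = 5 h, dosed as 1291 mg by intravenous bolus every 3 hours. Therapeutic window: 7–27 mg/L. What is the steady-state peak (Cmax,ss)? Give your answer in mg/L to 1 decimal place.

τ/t½ = 3/5 ≈ 0.6, so fraction remaining f = (1/2)^(3/5) ≈ 0.6598.
Accumulation ratio R = 1/(1 − f) ≈ 1/0.3402 ≈ 2.9394.
Each bolus raises the concentration by D/Vd = 1291/165 ≈ 7.824 mg/L.
Steady-state peak Cmax,ss = C₀·R ≈ 7.824 × 2.9394 ≈ 22.998 mg/L.
Peak 23.0 mg/L vs MTC 27 mg/L: below toxic threshold.

23.0 mg/L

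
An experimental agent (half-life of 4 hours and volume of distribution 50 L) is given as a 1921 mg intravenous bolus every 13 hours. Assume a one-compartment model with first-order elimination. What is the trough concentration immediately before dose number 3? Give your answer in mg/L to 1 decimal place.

4.5 mg/L

f = (1/2)^(τ/t½) = (1/2)^(13/4) ≈ 0.1051.
C₀ = D/Vd = 1921/50 ≈ 38.420 mg/L.
Before the 3rd dose, 2 doses have been given. Superposition: Cmin = C₀·(f + f²).
≈ 38.420 × (0.1051 + 0.0110) ≈ 38.420 × 0.1161 ≈ 4.461 mg/L.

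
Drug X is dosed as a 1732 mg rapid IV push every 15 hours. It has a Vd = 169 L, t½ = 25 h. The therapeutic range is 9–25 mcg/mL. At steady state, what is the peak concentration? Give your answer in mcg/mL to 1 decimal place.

k = ln2/t½ = ln2/25 ≈ 0.027726 h⁻¹; fraction remaining f = e^(−kτ) = e^(−0.027726×15) ≈ 0.6598.
Accumulation ratio R = 1/(1 − f) ≈ 1/0.3402 ≈ 2.9394.
Each bolus raises the concentration by D/Vd = 1732/169 ≈ 10.249 mcg/mL.
Steady-state peak Cmax,ss = C₀·R ≈ 10.249 × 2.9394 ≈ 30.126 mcg/mL.
Peak 30.1 mcg/mL vs MTC 25 mcg/mL: exceeds toxic threshold.

30.1 mcg/mL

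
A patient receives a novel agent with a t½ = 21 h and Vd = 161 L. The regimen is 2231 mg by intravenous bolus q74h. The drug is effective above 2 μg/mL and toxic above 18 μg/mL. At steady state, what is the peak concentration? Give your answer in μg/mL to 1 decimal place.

Over one 74-h interval, 74/21 ≈ 3.5238 half-lives elapse, leaving f ≈ 0.0869 of each dose.
Accumulation ratio R = 1/(1 − f) ≈ 1/0.9131 ≈ 1.0952.
Each bolus raises the concentration by D/Vd = 2231/161 ≈ 13.857 μg/mL.
Steady-state peak Cmax,ss = C₀·R ≈ 13.857 × 1.0952 ≈ 15.176 μg/mL.
Peak 15.2 μg/mL vs MTC 18 μg/mL: below toxic threshold.

15.2 μg/mL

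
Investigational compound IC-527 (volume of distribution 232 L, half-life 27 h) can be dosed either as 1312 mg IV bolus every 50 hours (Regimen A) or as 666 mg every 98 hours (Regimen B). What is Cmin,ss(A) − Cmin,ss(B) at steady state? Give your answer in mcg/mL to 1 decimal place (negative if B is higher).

Regimen A: f = (1/2)^(50/27) ≈ 0.2770; Cmin,ss = (1312/232)·f/(1−f) ≈ 2.167 mcg/mL.
Regimen B: f = (1/2)^(98/27) ≈ 0.0808; Cmin,ss = (666/232)·f/(1−f) ≈ 0.252 mcg/mL.
Difference ≈ 2.167 − 0.252 ≈ 1.915 mcg/mL.

1.9 mcg/mL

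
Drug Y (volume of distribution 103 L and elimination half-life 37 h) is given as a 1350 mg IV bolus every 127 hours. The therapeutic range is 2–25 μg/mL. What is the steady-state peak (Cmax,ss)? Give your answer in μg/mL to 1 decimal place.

14.4 μg/mL

τ/t½ = 127/37 ≈ 3.4324, so fraction remaining f = (1/2)^(127/37) ≈ 0.0926.
Accumulation ratio R = 1/(1 − f) ≈ 1/0.9074 ≈ 1.1020.
Single-dose peak C₀ = D/Vd = 1350/103 ≈ 13.107 μg/mL.
Steady-state peak Cmax,ss = C₀·R ≈ 13.107 × 1.1020 ≈ 14.444 μg/mL.
Peak 14.4 μg/mL vs MTC 25 μg/mL: below toxic threshold.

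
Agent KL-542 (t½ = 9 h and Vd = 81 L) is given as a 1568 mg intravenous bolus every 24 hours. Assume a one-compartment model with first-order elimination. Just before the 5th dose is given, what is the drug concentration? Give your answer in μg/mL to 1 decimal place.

3.6 μg/mL

f = (1/2)^(τ/t½) = (1/2)^(24/9) ≈ 0.1575.
C₀ = D/Vd = 1568/81 ≈ 19.358 μg/mL.
Before the 5th dose, 4 doses have been given. Superposition: Cmin = C₀·(f + f² + … + f^4).
≈ 19.358 × (0.1575 + 0.0248 + 0.0039 + 0.0006) ≈ 19.358 × 0.1868 ≈ 3.616 μg/mL.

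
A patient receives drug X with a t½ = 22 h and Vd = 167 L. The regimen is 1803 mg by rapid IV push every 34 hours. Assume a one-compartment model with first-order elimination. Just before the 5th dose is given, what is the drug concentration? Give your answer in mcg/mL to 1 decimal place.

f = (1/2)^(τ/t½) = (1/2)^(34/22) ≈ 0.3426.
C₀ = D/Vd = 1803/167 ≈ 10.796 mcg/mL.
Before the 5th dose, 4 doses have been given. Superposition: Cmin = C₀·(f + f² + … + f^4).
≈ 10.796 × (0.3426 + 0.1174 + 0.0402 + 0.0138) ≈ 10.796 × 0.5140 ≈ 5.549 mcg/mL.

5.5 mcg/mL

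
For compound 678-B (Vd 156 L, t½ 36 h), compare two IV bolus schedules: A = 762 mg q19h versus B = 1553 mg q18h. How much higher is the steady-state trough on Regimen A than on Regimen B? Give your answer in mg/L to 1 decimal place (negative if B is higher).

-13.0 mg/L

Regimen A: f = (1/2)^(19/36) ≈ 0.6936; Cmin,ss = (762/156)·f/(1−f) ≈ 11.057 mg/L.
Regimen B: f = (1/2)^(18/36) ≈ 0.7071; Cmin,ss = (1553/156)·f/(1−f) ≈ 24.033 mg/L.
Difference ≈ 11.057 − 24.033 ≈ -12.976 mg/L.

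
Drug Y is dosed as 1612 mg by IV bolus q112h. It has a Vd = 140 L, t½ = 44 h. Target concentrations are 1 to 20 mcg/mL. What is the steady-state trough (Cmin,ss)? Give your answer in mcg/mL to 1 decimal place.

2.4 mcg/mL

k = ln2/t½ = ln2/44 ≈ 0.015753 h⁻¹; fraction remaining f = e^(−kτ) = e^(−0.015753×112) ≈ 0.1713.
Each bolus raises the concentration by D/Vd = 1612/140 ≈ 11.514 mcg/mL.
Steady-state trough Cmin,ss = C₀·f/(1−f) ≈ 11.514 × 0.1713/0.8287 ≈ 2.380 mcg/mL.
Trough 2.4 mcg/mL vs MEC 1 mcg/mL: adequate.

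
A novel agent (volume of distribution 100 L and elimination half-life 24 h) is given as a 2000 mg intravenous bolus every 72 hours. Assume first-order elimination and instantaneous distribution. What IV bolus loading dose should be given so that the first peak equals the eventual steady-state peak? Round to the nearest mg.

2286 mg

f = (1/2)^(72/24) ≈ 0.125000; accumulation ratio R = 1/(1−f) ≈ 1.14286.
Loading dose to hit Cmax,ss on first dose: D_load = D_maint·R ≈ 2000 × 1.14286 ≈ 2285.72 mg.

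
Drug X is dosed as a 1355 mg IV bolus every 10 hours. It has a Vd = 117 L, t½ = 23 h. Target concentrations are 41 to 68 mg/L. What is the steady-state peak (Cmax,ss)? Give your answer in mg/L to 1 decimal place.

Over one 10-h interval, 10/23 ≈ 0.43478 half-lives elapse, leaving f ≈ 0.7398 of each dose.
At steady state, accumulation factor R = 1/(1 − e^(−kτ)) ≈ 3.8432.
Single-dose peak C₀ = D/Vd = 1355/117 ≈ 11.581 mg/L.
Steady-state peak Cmax,ss = C₀·R ≈ 11.581 × 3.8432 ≈ 44.508 mg/L.
Peak 44.5 mg/L vs MTC 68 mg/L: below toxic threshold.

44.5 mg/L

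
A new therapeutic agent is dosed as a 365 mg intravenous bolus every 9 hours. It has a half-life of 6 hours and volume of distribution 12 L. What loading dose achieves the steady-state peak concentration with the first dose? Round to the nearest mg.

565 mg

f = (1/2)^(9/6) ≈ 0.353553; accumulation ratio R = 1/(1−f) ≈ 1.54692.
Loading dose to hit Cmax,ss on first dose: D_load = D_maint·R ≈ 365 × 1.54692 ≈ 564.63 mg.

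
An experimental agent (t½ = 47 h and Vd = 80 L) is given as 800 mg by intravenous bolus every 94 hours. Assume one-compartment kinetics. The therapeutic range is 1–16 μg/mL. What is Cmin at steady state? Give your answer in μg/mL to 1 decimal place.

3.3 μg/mL

The dosing interval is 2 half-lives, so f = 2^(−2) = 0.25.
At steady state, R = 1/(1 − 0.25) = 4/3.
Single-dose peak C₀ = D/Vd = 800/80 = 10 μg/mL.
Steady-state peak Cmax,ss = C₀·R = 10 × 4/3 ≈ 13.333 μg/mL.
Steady-state trough Cmin,ss = Cmax,ss·f ≈ 13.333 × 0.25 ≈ 3.333 μg/mL.
Trough 3.3 μg/mL vs MEC 1 μg/mL: adequate.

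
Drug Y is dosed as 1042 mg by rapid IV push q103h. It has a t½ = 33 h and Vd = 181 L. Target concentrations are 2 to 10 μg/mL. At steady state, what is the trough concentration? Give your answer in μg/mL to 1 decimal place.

τ/t½ = 103/33 ≈ 3.1212, so fraction remaining f = (1/2)^(103/33) ≈ 0.1149.
Each bolus raises the concentration by D/Vd = 1042/181 ≈ 5.757 μg/mL.
Steady-state trough Cmin,ss = C₀·f/(1−f) ≈ 5.757 × 0.1149/0.8851 ≈ 0.747 μg/mL.
Trough 0.7 μg/mL vs MEC 2 μg/mL: subtherapeutic.

0.7 μg/mL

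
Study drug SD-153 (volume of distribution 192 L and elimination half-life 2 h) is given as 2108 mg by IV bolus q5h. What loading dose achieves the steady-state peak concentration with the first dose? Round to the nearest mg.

f = (1/2)^(5/2) ≈ 0.176777; accumulation ratio R = 1/(1−f) ≈ 1.21474.
Loading dose to hit Cmax,ss on first dose: D_load = D_maint·R ≈ 2108 × 1.21474 ≈ 2560.67 mg.

2561 mg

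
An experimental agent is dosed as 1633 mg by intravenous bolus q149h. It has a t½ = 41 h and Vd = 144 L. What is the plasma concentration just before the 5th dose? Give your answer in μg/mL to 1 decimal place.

1.0 μg/mL

f = (1/2)^(τ/t½) = (1/2)^(149/41) ≈ 0.0805.
C₀ = D/Vd = 1633/144 ≈ 11.340 μg/mL.
Before the 5th dose, 4 doses have been given. Superposition: Cmin = C₀·(f + f² + … + f^4).
≈ 11.340 × (0.0805 + 0.0065 + 0.0005 + 0.0000) ≈ 11.340 × 0.0875 ≈ 0.992 μg/mL.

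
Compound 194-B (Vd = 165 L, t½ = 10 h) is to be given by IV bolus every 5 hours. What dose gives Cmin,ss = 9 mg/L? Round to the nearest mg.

615 mg

τ/t½ = 5/10 ≈ 0.5, so f = (1/2)^(5/10) ≈ 0.707107.
Cmin,ss = (D/Vd)·f/(1−f), so D = Cmin,ss·Vd·(1−f)/f.
D = 9 × 165 × (1−f)/f ≈ 9 × 165 × 0.41421 ≈ 615.10 mg.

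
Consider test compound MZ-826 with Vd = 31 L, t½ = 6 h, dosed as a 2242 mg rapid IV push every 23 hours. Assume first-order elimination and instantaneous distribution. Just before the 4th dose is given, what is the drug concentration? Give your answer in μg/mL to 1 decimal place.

5.5 μg/mL

f = (1/2)^(τ/t½) = (1/2)^(23/6) ≈ 0.0702.
C₀ = D/Vd = 2242/31 ≈ 72.323 μg/mL.
Before the 4th dose, 3 doses have been given. Superposition: Cmin = C₀·(f + f² + … + f^3).
≈ 72.323 × (0.0702 + 0.0049 + 0.0003) ≈ 72.323 × 0.0754 ≈ 5.453 μg/mL.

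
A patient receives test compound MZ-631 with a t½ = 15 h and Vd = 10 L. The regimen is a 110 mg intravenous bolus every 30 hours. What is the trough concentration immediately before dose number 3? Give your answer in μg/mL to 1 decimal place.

f = (1/2)^(τ/t½) = (1/2)^(30/15) ≈ 0.2500.
C₀ = D/Vd = 110/10 ≈ 11.000 μg/mL.
Before the 3rd dose, 2 doses have been given. Superposition: Cmin = C₀·(f + f²).
≈ 11.000 × (0.2500 + 0.0625) ≈ 11.000 × 0.3125 ≈ 3.438 μg/mL.

3.4 μg/mL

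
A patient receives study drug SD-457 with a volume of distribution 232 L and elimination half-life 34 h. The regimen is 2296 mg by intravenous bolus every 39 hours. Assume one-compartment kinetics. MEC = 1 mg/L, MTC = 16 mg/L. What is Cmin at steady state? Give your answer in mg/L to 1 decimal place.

k = ln2/t½ = ln2/34 ≈ 0.020387 h⁻¹; fraction remaining f = e^(−kτ) = e^(−0.020387×39) ≈ 0.4515.
Accumulation ratio R = 1/(1 − f) ≈ 1/0.5485 ≈ 1.8232.
Each bolus raises the concentration by D/Vd = 2296/232 ≈ 9.897 mg/L.
Steady-state peak Cmax,ss = C₀·R ≈ 9.897 × 1.8232 ≈ 18.044 mg/L.
Steady-state trough Cmin,ss = Cmax,ss·f ≈ 18.044 × 0.4515 ≈ 8.147 mg/L.
Trough 8.1 mg/L vs MEC 1 mg/L: adequate.

8.1 mg/L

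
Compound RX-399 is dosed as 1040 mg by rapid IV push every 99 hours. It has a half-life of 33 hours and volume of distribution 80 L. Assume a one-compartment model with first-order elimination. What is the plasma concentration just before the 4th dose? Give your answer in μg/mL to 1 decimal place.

f = (1/2)^(τ/t½) = (1/2)^(99/33) ≈ 0.1250.
C₀ = D/Vd = 1040/80 ≈ 13.000 μg/mL.
Before the 4th dose, 3 doses have been given. Superposition: Cmin = C₀·(f + f² + … + f^3).
≈ 13.000 × (0.1250 + 0.0156 + 0.0020) ≈ 13.000 × 0.1426 ≈ 1.854 μg/mL.

1.9 μg/mL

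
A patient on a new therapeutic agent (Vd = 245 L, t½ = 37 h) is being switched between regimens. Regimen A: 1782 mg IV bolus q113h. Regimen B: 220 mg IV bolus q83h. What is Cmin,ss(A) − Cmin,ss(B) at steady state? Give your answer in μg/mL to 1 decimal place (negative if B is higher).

0.8 μg/mL

Regimen A: f = (1/2)^(113/37) ≈ 0.1204; Cmin,ss = (1782/245)·f/(1−f) ≈ 0.996 μg/mL.
Regimen B: f = (1/2)^(83/37) ≈ 0.2112; Cmin,ss = (220/245)·f/(1−f) ≈ 0.240 μg/mL.
Difference ≈ 0.996 − 0.240 ≈ 0.756 μg/mL.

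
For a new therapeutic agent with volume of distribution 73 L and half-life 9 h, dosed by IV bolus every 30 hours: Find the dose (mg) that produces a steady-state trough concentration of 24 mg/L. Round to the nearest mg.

15907 mg

τ/t½ = 30/9 ≈ 3.3333, so f = (1/2)^(30/9) ≈ 0.099213.
Cmin,ss = (D/Vd)·f/(1−f), so D = Cmin,ss·Vd·(1−f)/f.
D = 24 × 73 × (1−f)/f ≈ 24 × 73 × 9.07932 ≈ 15906.97 mg.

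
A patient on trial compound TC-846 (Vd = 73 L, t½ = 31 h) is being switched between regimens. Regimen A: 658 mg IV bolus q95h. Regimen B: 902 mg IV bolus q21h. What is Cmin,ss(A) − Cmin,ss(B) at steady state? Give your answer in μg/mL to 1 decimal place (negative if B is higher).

-19.4 μg/mL

Regimen A: f = (1/2)^(95/31) ≈ 0.1195; Cmin,ss = (658/73)·f/(1−f) ≈ 1.223 μg/mL.
Regimen B: f = (1/2)^(21/31) ≈ 0.6253; Cmin,ss = (902/73)·f/(1−f) ≈ 20.620 μg/mL.
Difference ≈ 1.223 − 20.620 ≈ -19.397 μg/mL.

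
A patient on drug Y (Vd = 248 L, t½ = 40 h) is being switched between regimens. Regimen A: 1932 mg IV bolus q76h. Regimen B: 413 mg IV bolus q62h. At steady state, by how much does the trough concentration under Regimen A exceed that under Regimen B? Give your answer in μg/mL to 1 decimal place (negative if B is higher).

Regimen A: f = (1/2)^(76/40) ≈ 0.2679; Cmin,ss = (1932/248)·f/(1−f) ≈ 2.851 μg/mL.
Regimen B: f = (1/2)^(62/40) ≈ 0.3415; Cmin,ss = (413/248)·f/(1−f) ≈ 0.864 μg/mL.
Difference ≈ 2.851 − 0.864 ≈ 1.987 μg/mL.

2.0 μg/mL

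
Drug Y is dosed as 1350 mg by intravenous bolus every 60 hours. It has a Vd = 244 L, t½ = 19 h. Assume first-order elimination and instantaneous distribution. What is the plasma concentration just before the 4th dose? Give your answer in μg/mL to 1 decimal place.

0.7 μg/mL

f = (1/2)^(τ/t½) = (1/2)^(60/19) ≈ 0.1120.
C₀ = D/Vd = 1350/244 ≈ 5.533 μg/mL.
Before the 4th dose, 3 doses have been given. Superposition: Cmin = C₀·(f + f² + … + f^3).
≈ 5.533 × (0.1120 + 0.0125 + 0.0014) ≈ 5.533 × 0.1259 ≈ 0.697 μg/mL.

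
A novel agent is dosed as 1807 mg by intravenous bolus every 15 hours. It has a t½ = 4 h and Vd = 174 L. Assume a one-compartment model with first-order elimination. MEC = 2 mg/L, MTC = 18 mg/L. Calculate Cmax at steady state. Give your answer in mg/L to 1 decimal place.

Over one 15-h interval, 15/4 ≈ 3.75 half-lives elapse, leaving f ≈ 0.0743 of each dose.
Accumulation ratio R = 1/(1 − f) ≈ 1/0.9257 ≈ 1.0803.
Each bolus raises the concentration by D/Vd = 1807/174 ≈ 10.385 mg/L.
Cmax,ss = C₀/(1 − f) ≈ 10.385/0.9257 ≈ 11.219 mg/L.
Peak 11.2 mg/L vs MTC 18 mg/L: below toxic threshold.

11.2 mg/L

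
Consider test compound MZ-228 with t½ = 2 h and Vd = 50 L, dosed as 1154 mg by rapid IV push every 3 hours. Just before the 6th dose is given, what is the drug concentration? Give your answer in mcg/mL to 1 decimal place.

12.6 mcg/mL

f = (1/2)^(τ/t½) = (1/2)^(3/2) ≈ 0.3536.
C₀ = D/Vd = 1154/50 ≈ 23.080 mcg/mL.
Before the 6th dose, 5 doses have been given. Superposition: Cmin = C₀·(f + f² + … + f^5).
≈ 23.080 × (0.3536 + 0.1250 + 0.0442 + 0.0156 + 0.0055) ≈ 23.080 × 0.5439 ≈ 12.553 mcg/mL.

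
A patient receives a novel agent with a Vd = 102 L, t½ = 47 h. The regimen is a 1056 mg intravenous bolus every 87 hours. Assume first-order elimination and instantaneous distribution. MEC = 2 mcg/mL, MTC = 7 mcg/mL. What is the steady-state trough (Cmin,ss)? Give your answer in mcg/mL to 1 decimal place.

4.0 mcg/mL

k = ln2/t½ = ln2/47 ≈ 0.014748 h⁻¹; fraction remaining f = e^(−kτ) = e^(−0.014748×87) ≈ 0.2772.
At steady state, accumulation factor R = 1/(1 − e^(−kτ)) ≈ 1.3835.
Each bolus raises the concentration by D/Vd = 1056/102 ≈ 10.353 mcg/mL.
Cmax,ss = C₀/(1 − f) ≈ 10.353/0.7228 ≈ 14.323 mcg/mL.
Steady-state trough Cmin,ss = Cmax,ss·f ≈ 14.323 × 0.2772 ≈ 3.970 mcg/mL.
Trough 4.0 mcg/mL vs MEC 2 mcg/mL: adequate.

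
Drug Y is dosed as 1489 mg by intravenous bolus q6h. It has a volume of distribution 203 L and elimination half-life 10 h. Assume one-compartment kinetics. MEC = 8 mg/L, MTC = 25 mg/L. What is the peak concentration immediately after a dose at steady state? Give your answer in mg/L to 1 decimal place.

21.6 mg/L

k = ln2/t½ = ln2/10 ≈ 0.069315 h⁻¹; fraction remaining f = e^(−kτ) = e^(−0.069315×6) ≈ 0.6598.
At steady state, accumulation factor R = 1/(1 − e^(−kτ)) ≈ 2.9394.
Single-dose peak C₀ = D/Vd = 1489/203 ≈ 7.335 mg/L.
Steady-state peak Cmax,ss = C₀·R ≈ 7.335 × 2.9394 ≈ 21.560 mg/L.
Peak 21.6 mg/L vs MTC 25 mg/L: below toxic threshold.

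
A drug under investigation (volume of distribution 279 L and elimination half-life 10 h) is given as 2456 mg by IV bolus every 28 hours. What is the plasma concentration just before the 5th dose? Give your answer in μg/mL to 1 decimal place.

1.5 μg/mL

f = (1/2)^(τ/t½) = (1/2)^(28/10) ≈ 0.1436.
C₀ = D/Vd = 2456/279 ≈ 8.803 μg/mL.
Before the 5th dose, 4 doses have been given. Superposition: Cmin = C₀·(f + f² + … + f^4).
≈ 8.803 × (0.1436 + 0.0206 + 0.0030 + 0.0004) ≈ 8.803 × 0.1676 ≈ 1.475 μg/mL.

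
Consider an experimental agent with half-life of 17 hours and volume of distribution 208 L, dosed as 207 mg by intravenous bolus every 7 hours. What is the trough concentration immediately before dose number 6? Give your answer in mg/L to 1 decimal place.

f = (1/2)^(τ/t½) = (1/2)^(7/17) ≈ 0.7517.
C₀ = D/Vd = 207/208 ≈ 0.995 mg/L.
Before the 6th dose, 5 doses have been given. Superposition: Cmin = C₀·(f + f² + … + f^5).
≈ 0.995 × (0.7517 + 0.5651 + 0.4248 + 0.3193 + 0.2400) ≈ 0.995 × 2.3009 ≈ 2.289 mg/L.

2.3 mg/L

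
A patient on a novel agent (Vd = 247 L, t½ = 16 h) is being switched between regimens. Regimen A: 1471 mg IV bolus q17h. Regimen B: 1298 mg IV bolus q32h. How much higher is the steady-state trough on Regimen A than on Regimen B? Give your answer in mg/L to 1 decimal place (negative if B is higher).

3.7 mg/L

Regimen A: f = (1/2)^(17/16) ≈ 0.4788; Cmin,ss = (1471/247)·f/(1−f) ≈ 5.471 mg/L.
Regimen B: f = (1/2)^(32/16) ≈ 0.2500; Cmin,ss = (1298/247)·f/(1−f) ≈ 1.752 mg/L.
Difference ≈ 5.471 − 1.752 ≈ 3.719 mg/L.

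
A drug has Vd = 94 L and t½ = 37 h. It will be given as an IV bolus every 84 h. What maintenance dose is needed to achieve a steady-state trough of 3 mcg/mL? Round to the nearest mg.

1078 mg

τ/t½ = 84/37 ≈ 2.2703, so f = (1/2)^(84/37) ≈ 0.207291.
Cmin,ss = (D/Vd)·f/(1−f), so D = Cmin,ss·Vd·(1−f)/f.
D = 3 × 94 × (1−f)/f ≈ 3 × 94 × 3.82414 ≈ 1078.41 mg.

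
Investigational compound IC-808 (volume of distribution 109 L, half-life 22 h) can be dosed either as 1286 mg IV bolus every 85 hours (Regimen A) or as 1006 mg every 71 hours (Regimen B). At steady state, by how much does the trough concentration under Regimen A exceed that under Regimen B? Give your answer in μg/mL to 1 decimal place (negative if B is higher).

-0.2 μg/mL

Regimen A: f = (1/2)^(85/22) ≈ 0.0687; Cmin,ss = (1286/109)·f/(1−f) ≈ 0.870 μg/mL.
Regimen B: f = (1/2)^(71/22) ≈ 0.1068; Cmin,ss = (1006/109)·f/(1−f) ≈ 1.104 μg/mL.
Difference ≈ 0.870 − 1.104 ≈ -0.234 μg/mL.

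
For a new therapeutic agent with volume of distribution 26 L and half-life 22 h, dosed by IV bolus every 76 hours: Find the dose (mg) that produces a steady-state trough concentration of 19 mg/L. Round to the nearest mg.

τ/t½ = 76/22 ≈ 3.4545, so f = (1/2)^(76/22) ≈ 0.091218.
Cmin,ss = (D/Vd)·f/(1−f), so D = Cmin,ss·Vd·(1−f)/f.
D = 19 × 26 × (1−f)/f ≈ 19 × 26 × 9.96275 ≈ 4921.60 mg.

4922 mg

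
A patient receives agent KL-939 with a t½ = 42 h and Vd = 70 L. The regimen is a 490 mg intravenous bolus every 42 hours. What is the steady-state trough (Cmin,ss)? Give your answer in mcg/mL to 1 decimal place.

7.0 mcg/mL

τ = 42 h = 1 half-life, so f = (1/2)^1 = 0.5.
At steady state, R = 1/(1 − 0.5) = 2/1.
Single-dose peak C₀ = D/Vd = 490/70 = 7 mcg/mL.
Steady-state peak Cmax,ss = C₀·R = 7 × 2/1 ≈ 14.000 mcg/mL.
Steady-state trough Cmin,ss = Cmax,ss·f ≈ 14.000 × 0.5 ≈ 7.000 mcg/mL.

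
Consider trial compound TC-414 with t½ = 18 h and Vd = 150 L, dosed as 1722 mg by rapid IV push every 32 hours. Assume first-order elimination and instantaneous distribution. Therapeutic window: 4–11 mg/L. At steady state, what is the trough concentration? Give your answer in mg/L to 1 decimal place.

Over one 32-h interval, 32/18 ≈ 1.7778 half-lives elapse, leaving f ≈ 0.2916 of each dose.
Each bolus raises the concentration by D/Vd = 1722/150 ≈ 11.480 mg/L.
Steady-state trough Cmin,ss = C₀·f/(1−f) ≈ 11.480 × 0.2916/0.7084 ≈ 4.726 mg/L.
Trough 4.7 mg/L vs MEC 4 mg/L: adequate.

4.7 mg/L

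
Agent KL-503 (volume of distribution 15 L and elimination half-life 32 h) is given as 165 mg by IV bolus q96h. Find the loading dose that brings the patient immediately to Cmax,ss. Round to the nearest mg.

f = (1/2)^(96/32) ≈ 0.125000; accumulation ratio R = 1/(1−f) ≈ 1.14286.
Loading dose to hit Cmax,ss on first dose: D_load = D_maint·R ≈ 165 × 1.14286 ≈ 188.57 mg.

189 mg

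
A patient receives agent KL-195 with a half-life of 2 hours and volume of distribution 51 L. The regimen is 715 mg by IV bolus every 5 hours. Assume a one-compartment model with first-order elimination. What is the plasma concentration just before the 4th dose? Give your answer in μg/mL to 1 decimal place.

3.0 μg/mL

f = (1/2)^(τ/t½) = (1/2)^(5/2) ≈ 0.1768.
C₀ = D/Vd = 715/51 ≈ 14.020 μg/mL.
Before the 4th dose, 3 doses have been given. Superposition: Cmin = C₀·(f + f² + … + f^3).
≈ 14.020 × (0.1768 + 0.0313 + 0.0055) ≈ 14.020 × 0.2136 ≈ 2.995 μg/mL.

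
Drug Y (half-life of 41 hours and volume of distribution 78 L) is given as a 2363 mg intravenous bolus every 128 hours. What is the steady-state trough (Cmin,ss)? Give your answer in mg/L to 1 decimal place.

k = ln2/t½ = ln2/41 ≈ 0.016906 h⁻¹; fraction remaining f = e^(−kτ) = e^(−0.016906×128) ≈ 0.1149.
Single-dose peak C₀ = D/Vd = 2363/78 ≈ 30.295 mg/L.
Steady-state trough Cmin,ss = C₀·f/(1−f) ≈ 30.295 × 0.1149/0.8851 ≈ 3.933 mg/L.

3.9 mg/L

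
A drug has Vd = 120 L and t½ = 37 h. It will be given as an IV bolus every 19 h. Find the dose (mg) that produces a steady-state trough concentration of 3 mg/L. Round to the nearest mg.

154 mg

τ/t½ = 19/37 ≈ 0.51351, so f = (1/2)^(19/37) ≈ 0.700514.
Cmin,ss = (D/Vd)·f/(1−f), so D = Cmin,ss·Vd·(1−f)/f.
D = 3 × 120 × (1−f)/f ≈ 3 × 120 × 0.42752 ≈ 153.91 mg.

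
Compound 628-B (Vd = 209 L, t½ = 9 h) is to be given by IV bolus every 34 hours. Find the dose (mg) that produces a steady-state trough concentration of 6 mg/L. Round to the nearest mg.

τ/t½ = 34/9 ≈ 3.7778, so f = (1/2)^(34/9) ≈ 0.072908.
Cmin,ss = (D/Vd)·f/(1−f), so D = Cmin,ss·Vd·(1−f)/f.
D = 6 × 209 × (1−f)/f ≈ 6 × 209 × 12.71592 ≈ 15945.76 mg.

15946 mg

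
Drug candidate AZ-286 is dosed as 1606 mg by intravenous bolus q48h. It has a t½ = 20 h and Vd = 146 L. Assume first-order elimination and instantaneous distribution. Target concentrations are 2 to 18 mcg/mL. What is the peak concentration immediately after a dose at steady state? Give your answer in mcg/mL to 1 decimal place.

k = ln2/t½ = ln2/20 ≈ 0.034657 h⁻¹; fraction remaining f = e^(−kτ) = e^(−0.034657×48) ≈ 0.1895.
Accumulation ratio R = 1/(1 − f) ≈ 1/0.8105 ≈ 1.2338.
Each bolus raises the concentration by D/Vd = 1606/146 ≈ 11.000 mcg/mL.
Cmax,ss = C₀/(1 − f) ≈ 11.000/0.8105 ≈ 13.572 mcg/mL.
Peak 13.6 mcg/mL vs MTC 18 mcg/mL: below toxic threshold.

13.6 mcg/mL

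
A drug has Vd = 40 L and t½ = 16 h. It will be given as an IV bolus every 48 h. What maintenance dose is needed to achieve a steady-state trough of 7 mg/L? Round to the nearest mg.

1960 mg

τ/t½ = 48/16 ≈ 3, so f = (1/2)^(48/16) ≈ 0.125000.
Cmin,ss = (D/Vd)·f/(1−f), so D = Cmin,ss·Vd·(1−f)/f.
D = 7 × 40 × (1−f)/f ≈ 7 × 40 × 7.00000 ≈ 1960.00 mg.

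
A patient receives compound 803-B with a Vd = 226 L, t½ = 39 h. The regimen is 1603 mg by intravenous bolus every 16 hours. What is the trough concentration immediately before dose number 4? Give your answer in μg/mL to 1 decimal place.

f = (1/2)^(τ/t½) = (1/2)^(16/39) ≈ 0.7525.
C₀ = D/Vd = 1603/226 ≈ 7.093 μg/mL.
Before the 4th dose, 3 doses have been given. Superposition: Cmin = C₀·(f + f² + … + f^3).
≈ 7.093 × (0.7525 + 0.5663 + 0.4261) ≈ 7.093 × 1.7449 ≈ 12.377 μg/mL.

12.4 μg/mL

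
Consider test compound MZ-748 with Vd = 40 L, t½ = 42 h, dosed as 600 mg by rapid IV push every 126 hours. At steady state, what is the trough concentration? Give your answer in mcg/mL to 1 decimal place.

τ = 126 h = 3 half-lives, so f = (1/2)^3 = 0.125.
Accumulation ratio R = 1/(1 − f) = 1/0.875 = 8/7.
Single-dose peak C₀ = D/Vd = 600/40 = 15 mcg/mL.
Steady-state peak Cmax,ss = C₀·R = 15 × 8/7 ≈ 17.143 mcg/mL.
Steady-state trough Cmin,ss = Cmax,ss·f ≈ 17.143 × 0.125 ≈ 2.143 mcg/mL.

2.1 mcg/mL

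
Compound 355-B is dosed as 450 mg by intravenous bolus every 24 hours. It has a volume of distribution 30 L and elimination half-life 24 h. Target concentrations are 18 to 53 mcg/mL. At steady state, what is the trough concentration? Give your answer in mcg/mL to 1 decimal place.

15.0 mcg/mL

τ = 24 h = 1 half-life, so f = (1/2)^1 = 0.5.
At steady state, R = 1/(1 − 0.5) = 2/1.
Single-dose peak C₀ = D/Vd = 450/30 = 15 mcg/mL.
Steady-state peak Cmax,ss = C₀·R = 15 × 2/1 ≈ 30.000 mcg/mL.
Steady-state trough Cmin,ss = Cmax,ss·f ≈ 30.000 × 0.5 ≈ 15.000 mcg/mL.
Trough 15.0 mcg/mL vs MEC 18 mcg/mL: subtherapeutic.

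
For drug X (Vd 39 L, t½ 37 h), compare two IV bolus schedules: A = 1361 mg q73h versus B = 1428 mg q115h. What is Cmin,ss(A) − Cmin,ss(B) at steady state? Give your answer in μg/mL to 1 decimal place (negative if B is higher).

Regimen A: f = (1/2)^(73/37) ≈ 0.2547; Cmin,ss = (1361/39)·f/(1−f) ≈ 11.926 μg/mL.
Regimen B: f = (1/2)^(115/37) ≈ 0.1160; Cmin,ss = (1428/39)·f/(1−f) ≈ 4.805 μg/mL.
Difference ≈ 11.926 − 4.805 ≈ 7.121 μg/mL.

7.1 μg/mL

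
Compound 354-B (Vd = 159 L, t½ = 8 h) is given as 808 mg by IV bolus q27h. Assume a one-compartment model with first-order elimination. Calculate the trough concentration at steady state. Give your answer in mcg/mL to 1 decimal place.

0.5 mcg/mL

k = ln2/t½ = ln2/8 ≈ 0.086643 h⁻¹; fraction remaining f = e^(−kτ) = e^(−0.086643×27) ≈ 0.0964.
Accumulation ratio R = 1/(1 − f) ≈ 1/0.9036 ≈ 1.1067.
Single-dose peak C₀ = D/Vd = 808/159 ≈ 5.082 mcg/mL.
Steady-state peak Cmax,ss = C₀·R ≈ 5.082 × 1.1067 ≈ 5.624 mcg/mL.
One interval later, Cmin,ss = Cmax,ss·e^(−kτ) ≈ 5.624 × 0.0964 ≈ 0.542 mcg/mL.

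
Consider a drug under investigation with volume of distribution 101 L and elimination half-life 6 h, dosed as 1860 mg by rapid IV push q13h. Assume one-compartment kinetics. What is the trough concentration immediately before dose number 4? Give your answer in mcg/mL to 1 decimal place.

5.2 mcg/mL

f = (1/2)^(τ/t½) = (1/2)^(13/6) ≈ 0.2227.
C₀ = D/Vd = 1860/101 ≈ 18.416 mcg/mL.
Before the 4th dose, 3 doses have been given. Superposition: Cmin = C₀·(f + f² + … + f^3).
≈ 18.416 × (0.2227 + 0.0496 + 0.0110) ≈ 18.416 × 0.2833 ≈ 5.217 mcg/mL.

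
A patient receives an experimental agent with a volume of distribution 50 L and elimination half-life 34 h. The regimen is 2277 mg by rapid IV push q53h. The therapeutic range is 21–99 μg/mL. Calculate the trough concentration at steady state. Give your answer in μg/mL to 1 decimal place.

τ/t½ = 53/34 ≈ 1.5588, so fraction remaining f = (1/2)^(53/34) ≈ 0.3394.
At steady state, accumulation factor R = 1/(1 − e^(−kτ)) ≈ 1.5138.
Each bolus raises the concentration by D/Vd = 2277/50 ≈ 45.540 μg/mL.
Cmax,ss = C₀/(1 − f) ≈ 45.540/0.6606 ≈ 68.937 μg/mL.
One interval later, Cmin,ss = Cmax,ss·e^(−kτ) ≈ 68.937 × 0.3394 ≈ 23.397 μg/mL.
Trough 23.4 μg/mL vs MEC 21 μg/mL: adequate.

23.4 μg/mL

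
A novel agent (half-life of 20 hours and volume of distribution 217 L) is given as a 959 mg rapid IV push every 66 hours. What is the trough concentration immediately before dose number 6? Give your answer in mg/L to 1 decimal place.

0.5 mg/L

f = (1/2)^(τ/t½) = (1/2)^(66/20) ≈ 0.1015.
C₀ = D/Vd = 959/217 ≈ 4.419 mg/L.
Before the 6th dose, 5 doses have been given. Superposition: Cmin = C₀·(f + f² + … + f^5).
≈ 4.419 × (0.1015 + 0.0103 + 0.0010 + 0.0001 + 0.0000) ≈ 4.419 × 0.1129 ≈ 0.499 mg/L.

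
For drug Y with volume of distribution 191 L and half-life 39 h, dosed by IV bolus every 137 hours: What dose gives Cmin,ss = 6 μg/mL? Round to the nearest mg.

τ/t½ = 137/39 ≈ 3.5128, so f = (1/2)^(137/39) ≈ 0.087606.
Cmin,ss = (D/Vd)·f/(1−f), so D = Cmin,ss·Vd·(1−f)/f.
D = 6 × 191 × (1−f)/f ≈ 6 × 191 × 10.41474 ≈ 11935.29 mg.

11935 mg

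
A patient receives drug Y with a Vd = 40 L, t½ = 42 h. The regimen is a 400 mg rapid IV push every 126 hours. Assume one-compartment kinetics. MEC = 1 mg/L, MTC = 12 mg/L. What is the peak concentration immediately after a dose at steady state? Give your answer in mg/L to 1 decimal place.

11.4 mg/L

The dosing interval is 3 half-lives, so f = 2^(−3) = 0.125.
At steady state, R = 1/(1 − 0.125) = 8/7.
Single-dose peak C₀ = D/Vd = 400/40 = 10 mg/L.
Steady-state peak Cmax,ss = C₀·R = 10 × 8/7 ≈ 11.429 mg/L.
Peak 11.4 mg/L vs MTC 12 mg/L: below toxic threshold.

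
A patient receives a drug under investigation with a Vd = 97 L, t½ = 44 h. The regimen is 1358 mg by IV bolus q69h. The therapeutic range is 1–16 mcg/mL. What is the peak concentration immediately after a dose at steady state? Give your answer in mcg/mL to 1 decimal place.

21.1 mcg/mL

Over one 69-h interval, 69/44 ≈ 1.5682 half-lives elapse, leaving f ≈ 0.3372 of each dose.
At steady state, accumulation factor R = 1/(1 − e^(−kτ)) ≈ 1.5088.
Each bolus raises the concentration by D/Vd = 1358/97 ≈ 14.000 mcg/mL.
Steady-state peak Cmax,ss = C₀·R ≈ 14.000 × 1.5088 ≈ 21.123 mcg/mL.
Peak 21.1 mcg/mL vs MTC 16 mcg/mL: exceeds toxic threshold.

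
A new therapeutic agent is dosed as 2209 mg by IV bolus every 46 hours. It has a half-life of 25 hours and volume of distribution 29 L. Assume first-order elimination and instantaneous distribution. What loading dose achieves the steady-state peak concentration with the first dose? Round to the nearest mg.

f = (1/2)^(46/25) ≈ 0.279322; accumulation ratio R = 1/(1−f) ≈ 1.38758.
Loading dose to hit Cmax,ss on first dose: D_load = D_maint·R ≈ 2209 × 1.38758 ≈ 3065.16 mg.

3065 mg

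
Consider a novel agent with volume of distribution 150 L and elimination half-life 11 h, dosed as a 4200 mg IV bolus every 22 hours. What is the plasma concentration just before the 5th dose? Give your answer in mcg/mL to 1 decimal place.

f = (1/2)^(τ/t½) = (1/2)^(22/11) ≈ 0.2500.
C₀ = D/Vd = 4200/150 ≈ 28.000 mcg/mL.
Before the 5th dose, 4 doses have been given. Superposition: Cmin = C₀·(f + f² + … + f^4).
≈ 28.000 × (0.2500 + 0.0625 + 0.0156 + 0.0039) ≈ 28.000 × 0.3320 ≈ 9.296 mcg/mL.

9.3 mcg/mL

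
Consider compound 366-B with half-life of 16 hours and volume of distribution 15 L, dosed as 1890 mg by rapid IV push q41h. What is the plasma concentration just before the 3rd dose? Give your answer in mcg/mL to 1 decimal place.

f = (1/2)^(τ/t½) = (1/2)^(41/16) ≈ 0.1693.
C₀ = D/Vd = 1890/15 ≈ 126.000 mcg/mL.
Before the 3rd dose, 2 doses have been given. Superposition: Cmin = C₀·(f + f²).
≈ 126.000 × (0.1693 + 0.0287) ≈ 126.000 × 0.1980 ≈ 24.948 mcg/mL.

24.9 mcg/mL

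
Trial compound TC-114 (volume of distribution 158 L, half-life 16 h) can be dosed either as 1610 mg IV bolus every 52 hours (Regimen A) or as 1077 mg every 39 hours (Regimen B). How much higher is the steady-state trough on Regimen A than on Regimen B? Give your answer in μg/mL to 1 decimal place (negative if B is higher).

-0.3 μg/mL

Regimen A: f = (1/2)^(52/16) ≈ 0.1051; Cmin,ss = (1610/158)·f/(1−f) ≈ 1.197 μg/mL.
Regimen B: f = (1/2)^(39/16) ≈ 0.1846; Cmin,ss = (1077/158)·f/(1−f) ≈ 1.543 μg/mL.
Difference ≈ 1.197 − 1.543 ≈ -0.346 μg/mL.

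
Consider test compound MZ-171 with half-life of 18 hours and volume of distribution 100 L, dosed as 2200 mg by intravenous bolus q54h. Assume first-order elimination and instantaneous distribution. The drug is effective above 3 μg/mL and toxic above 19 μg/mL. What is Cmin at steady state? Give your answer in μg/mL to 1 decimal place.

The dosing interval is 3 half-lives, so f = 2^(−3) = 0.125.
At steady state, R = 1/(1 − 0.125) = 8/7.
Single-dose peak C₀ = D/Vd = 2200/100 = 22 μg/mL.
Steady-state peak Cmax,ss = C₀·R = 22 × 8/7 ≈ 25.143 μg/mL.
Steady-state trough Cmin,ss = Cmax,ss·f ≈ 25.143 × 0.125 ≈ 3.143 μg/mL.
Trough 3.1 μg/mL vs MEC 3 μg/mL: adequate.

3.1 μg/mL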